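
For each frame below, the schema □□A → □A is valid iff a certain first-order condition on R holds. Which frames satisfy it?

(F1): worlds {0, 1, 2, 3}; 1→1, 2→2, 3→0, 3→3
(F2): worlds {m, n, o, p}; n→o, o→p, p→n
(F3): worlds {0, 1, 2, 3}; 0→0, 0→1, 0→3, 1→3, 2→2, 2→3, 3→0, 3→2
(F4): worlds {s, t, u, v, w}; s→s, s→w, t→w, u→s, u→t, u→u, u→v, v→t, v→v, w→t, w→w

(F1), (F4)

The schema corresponds to density: ∀x ∀y (Rxy → ∃z (Rxz ∧ Rzy)).
(F1): ✓.
(F2): fails — Rno but no z with Rnz and Rzo.
(F3): fails — R13 but no z with R1z and Rz3.
(F4): ✓.
Valid on: (F1), (F4).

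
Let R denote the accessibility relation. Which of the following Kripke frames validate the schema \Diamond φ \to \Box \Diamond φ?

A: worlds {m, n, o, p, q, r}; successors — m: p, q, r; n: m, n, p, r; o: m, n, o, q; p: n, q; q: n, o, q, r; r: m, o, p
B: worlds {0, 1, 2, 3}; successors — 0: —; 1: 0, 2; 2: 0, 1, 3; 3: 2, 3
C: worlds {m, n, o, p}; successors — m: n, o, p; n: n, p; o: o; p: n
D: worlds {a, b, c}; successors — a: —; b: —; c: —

The schema corresponds to the Euclidean property: \forall x \forall y \forall z (Rxy \wedge Rxz \to Ryz).
A: fails — Rmp and Rmp but not Rpp.
B: fails — R10 and R10 but not R00.
C: fails — Rmo and Rmn but not Ron.
D: holds.
Valid on: D.

D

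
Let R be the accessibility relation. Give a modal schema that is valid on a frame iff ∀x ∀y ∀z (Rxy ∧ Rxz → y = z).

◇ψ → □ψ

This is partial functionality; the standard corresponding axiom is CD: ◇ψ → □ψ.
Suppose ◇ψ→□ψ is valid. Take Rxy, Rxz and set V(ψ)={y}. Then ◇ψ at x, so □ψ at x, so ψ at z, i.e. z=y.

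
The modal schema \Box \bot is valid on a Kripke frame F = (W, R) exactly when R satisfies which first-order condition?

□⊥ is valid iff no world has any successor (otherwise □⊥ fails at any world with one).
Conversely, on a frame with emptiness of R the schema holds at every world under every valuation.
So the correspondent is emptiness of R.

Emptiness of R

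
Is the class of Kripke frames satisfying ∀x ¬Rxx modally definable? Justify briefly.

If a class were modally definable it would be closed under surjective bounded morphisms (Goldblatt–Thomason).
The 4-cycle (worlds a,b,c,d with a→b→c→d→a) is irreflexive, and the map sending every world to a single reflexive point • is a surjective bounded morphism (forth: every edge maps to (•,•); back: every world has a successor). So any modal formula valid on the 4-cycle is also valid on the reflexive point, which is not irreflexive.
So the class is not modally definable.

Not definable by any modal formula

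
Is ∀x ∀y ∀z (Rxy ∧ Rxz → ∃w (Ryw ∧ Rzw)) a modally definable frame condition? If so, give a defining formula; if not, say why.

Yes — defined by ◇□r → □◇r

The condition is convergence. A defining modal formula is ◇□r → □◇r.
Suppose ◇□r→□◇r is valid. Take Rxy, Rxz and set V(r)={w : Ryw}. Then □r at y so ◇□r at x, so □◇r at x, so ◇r at z, giving w with Rzw and Ryw.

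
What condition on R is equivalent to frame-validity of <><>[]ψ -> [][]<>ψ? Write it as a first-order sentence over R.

forall x forall y forall z ((x R^2 y & x R^2 z) -> exists w (yRw & zRw))

This is a Sahlqvist (Geach-type) schema ◇^2□^1ψ → □^2◇^1ψ.
Minimal-valuation argument: fix x; take any y with xR^2y and any z with xR^2z. Set V(ψ) to the set of worlds R-reachable from y in exactly 1 step. Then □^1ψ holds at y, so the antecedent holds at x; validity forces ◇^1ψ at z, giving a w with zR^1w and yR^1w.
First-order correspondent: forall x forall y forall z ((x R^2 y & x R^2 z) -> exists w (yRw & zRw)).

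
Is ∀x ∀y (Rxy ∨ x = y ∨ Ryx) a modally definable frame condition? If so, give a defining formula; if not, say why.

Not modally definable

Modal frame validity is preserved under disjoint unions.
Take 4 disjoint single-world reflexive frames: each is trivially connected, but their disjoint union has 4 worlds with no edge between distinct components, so it is not connected.
Hence connectedness of R is not modally definable.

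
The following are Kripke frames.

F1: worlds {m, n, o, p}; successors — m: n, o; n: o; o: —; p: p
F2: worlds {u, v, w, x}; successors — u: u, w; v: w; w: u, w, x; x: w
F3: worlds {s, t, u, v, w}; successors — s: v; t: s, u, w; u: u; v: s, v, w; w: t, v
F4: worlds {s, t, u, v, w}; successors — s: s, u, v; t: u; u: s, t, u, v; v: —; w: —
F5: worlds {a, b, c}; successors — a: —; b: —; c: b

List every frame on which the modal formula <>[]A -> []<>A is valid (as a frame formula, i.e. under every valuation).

This is the axiom for convergence; its first-order frame correspondent is forall x forall y forall z (Rxy & Rxz -> exists w (Ryw & Rzw)).
F1: fails — Rmo and Rmo but o and o have no common successor.
F2: holds.
F3: fails — Rts and Rtu but s and u have no common successor.
F4: fails — Rsv and Rsv but v and v have no common successor.
F5: fails — Rcb and Rcb but b and b have no common successor.
Valid on: F2.

F2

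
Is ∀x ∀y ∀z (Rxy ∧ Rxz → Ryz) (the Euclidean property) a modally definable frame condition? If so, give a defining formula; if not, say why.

Yes, by ◇r → □◇r

Yes: it is the Euclidean property, defined by the 5 schema ◇r → □◇r.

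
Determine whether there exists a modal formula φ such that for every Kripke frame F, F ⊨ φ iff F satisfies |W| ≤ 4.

Not definable by any modal formula

If a class were modally definable it would be closed under disjoint unions (Goldblatt–Thomason).
Any modal formula valid on each of 5 disjoint one-world frames is valid on their disjoint union (validity is preserved under disjoint unions). Each one-world frame has |W|=1≤4, but the union has |W|=5.
So no modal formula (or set of formulas) defines exactly the |W|≤4 frames.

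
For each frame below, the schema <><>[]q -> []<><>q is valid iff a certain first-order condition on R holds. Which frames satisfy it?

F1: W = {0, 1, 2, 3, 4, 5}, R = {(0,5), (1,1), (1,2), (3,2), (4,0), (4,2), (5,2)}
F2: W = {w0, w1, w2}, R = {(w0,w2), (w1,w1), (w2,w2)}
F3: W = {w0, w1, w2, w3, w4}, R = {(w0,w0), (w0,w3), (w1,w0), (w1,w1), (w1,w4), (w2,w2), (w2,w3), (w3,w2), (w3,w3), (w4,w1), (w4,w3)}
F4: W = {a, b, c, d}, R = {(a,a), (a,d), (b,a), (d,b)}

Frame correspondent (Sahlqvist): forall x forall y forall z ((x R^2 y & xRz) -> exists w (yRw & z R^2 w)) — i.e. a generalized confluence (Geach) condition.
F1: fails — 0R²2, 0R5 but no w with 2Rw and 5R²w.
F2: condition met.
F3: fails — w4R²w1, w4Rw3 but no w with w1Rw and w3R²w.
F4: fails — aR²d, aRd but no w with dRw and dR²w.

F2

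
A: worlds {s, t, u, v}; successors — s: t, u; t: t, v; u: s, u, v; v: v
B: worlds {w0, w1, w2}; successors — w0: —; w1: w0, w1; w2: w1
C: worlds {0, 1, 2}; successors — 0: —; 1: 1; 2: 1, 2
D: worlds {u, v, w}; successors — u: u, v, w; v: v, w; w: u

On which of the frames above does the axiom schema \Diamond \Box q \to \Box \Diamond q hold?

Frame correspondent (Sahlqvist): \forall x \forall y \forall z (Rxy \wedge Rxz \to \exists w (Ryw \wedge Rzw)) — i.e. convergence.
A: fails — Ruv and Rus but v and s have no common successor.
B: fails — Rw1w1 and Rw1w0 but w1 and w0 have no common successor.
C: satisfies the condition.
D: fails — Ruv and Ruw but v and w have no common successor.
Valid on: C.

C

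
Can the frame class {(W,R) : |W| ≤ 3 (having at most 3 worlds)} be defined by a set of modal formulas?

Any modally definable frame class is closed under disjoint unions.
Any modal formula valid on each of 4 disjoint one-world frames is valid on their disjoint union (validity is preserved under disjoint unions). Each one-world frame has |W|=1≤3, but the union has |W|=4.
So the class is not modally definable.

No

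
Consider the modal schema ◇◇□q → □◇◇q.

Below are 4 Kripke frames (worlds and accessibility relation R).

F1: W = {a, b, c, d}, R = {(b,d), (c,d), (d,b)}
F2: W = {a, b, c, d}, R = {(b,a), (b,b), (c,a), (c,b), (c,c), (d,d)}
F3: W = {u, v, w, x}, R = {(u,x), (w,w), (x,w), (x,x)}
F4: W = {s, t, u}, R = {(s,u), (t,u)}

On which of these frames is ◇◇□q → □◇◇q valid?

This is the axiom for a generalized confluence (Geach) condition; its first-order frame correspondent is ∀x ∀y ∀z ((xR²y ∧ xRz) → ∃w (yRw ∧ zR²w)).
F1: condition met.
F2: fails — bR²a, bRa but no w with aRw and aR²w.
F3: condition met.
F4: condition met.

F1, F3, F4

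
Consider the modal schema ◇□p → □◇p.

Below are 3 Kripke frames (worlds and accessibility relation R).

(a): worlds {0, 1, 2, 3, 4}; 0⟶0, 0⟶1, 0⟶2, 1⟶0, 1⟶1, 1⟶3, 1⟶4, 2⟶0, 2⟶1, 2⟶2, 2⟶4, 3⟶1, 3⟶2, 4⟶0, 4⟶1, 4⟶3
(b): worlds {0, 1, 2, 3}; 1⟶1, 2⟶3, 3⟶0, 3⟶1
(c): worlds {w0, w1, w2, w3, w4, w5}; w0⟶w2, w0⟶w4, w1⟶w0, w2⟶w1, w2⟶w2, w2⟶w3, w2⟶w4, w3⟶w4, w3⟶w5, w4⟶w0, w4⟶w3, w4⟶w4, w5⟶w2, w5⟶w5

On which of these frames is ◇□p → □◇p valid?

(a)

Frame correspondent (Sahlqvist): ∀x ∀y ∀z (Rxy ∧ Rxz → ∃w (Ryw ∧ Rzw)) — i.e. convergence.
(a): ✓.
(b): fails — R30 and R30 but 0 and 0 have no common successor.
(c): fails — Rw2w1 and Rw2w2 but w1 and w2 have no common successor.
Valid on: (a).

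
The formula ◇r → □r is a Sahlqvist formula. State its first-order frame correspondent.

Partial functionality

This is the CD axiom.
Its frame correspondent is partial functionality — ∀x ∀y ∀z (Rxy ∧ Rxz → y = z).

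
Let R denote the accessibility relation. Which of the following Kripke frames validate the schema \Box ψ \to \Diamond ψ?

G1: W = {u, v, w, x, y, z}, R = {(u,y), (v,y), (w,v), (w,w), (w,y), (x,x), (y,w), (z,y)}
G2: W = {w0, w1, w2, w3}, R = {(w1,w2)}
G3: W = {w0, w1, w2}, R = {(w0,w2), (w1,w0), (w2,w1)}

Frame correspondent (Sahlqvist): \forall x \exists y Rxy — i.e. seriality.
G1: holds.
G2: fails — world w0 has no successor.
G3: holds.
Valid on: G1, G3.

G1, G3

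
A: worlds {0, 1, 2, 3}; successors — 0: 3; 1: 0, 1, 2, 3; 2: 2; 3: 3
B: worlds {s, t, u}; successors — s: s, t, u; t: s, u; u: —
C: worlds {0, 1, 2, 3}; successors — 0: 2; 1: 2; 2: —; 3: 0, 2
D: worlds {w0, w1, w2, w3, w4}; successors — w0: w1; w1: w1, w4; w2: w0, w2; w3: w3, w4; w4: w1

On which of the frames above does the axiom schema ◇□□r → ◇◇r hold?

Frame correspondent (Sahlqvist): ∀x ∀y (xRy → ∃w (yR²w ∧ xR²w)) — i.e. a generalized confluence (Geach) condition.
A: holds.
B: fails — sRu but no w with uR²w and sR²w.
C: fails — 0R2 but no w with 2R²w and 0R²w.
D: holds.

A, D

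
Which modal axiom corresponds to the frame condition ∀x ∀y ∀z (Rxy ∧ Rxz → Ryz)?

◇r → □◇r

This is the Euclidean property; the standard corresponding axiom is 5: ◇r → □◇r.
Suppose ◇r→□◇r is valid. Take Rxy, Rxz and set V(r)={y}. Then ◇r at x, so □◇r at x, so ◇r at z, so some w with Rzw has r; w=y, i.e. Rzy. By symmetry of the argument, Ryz.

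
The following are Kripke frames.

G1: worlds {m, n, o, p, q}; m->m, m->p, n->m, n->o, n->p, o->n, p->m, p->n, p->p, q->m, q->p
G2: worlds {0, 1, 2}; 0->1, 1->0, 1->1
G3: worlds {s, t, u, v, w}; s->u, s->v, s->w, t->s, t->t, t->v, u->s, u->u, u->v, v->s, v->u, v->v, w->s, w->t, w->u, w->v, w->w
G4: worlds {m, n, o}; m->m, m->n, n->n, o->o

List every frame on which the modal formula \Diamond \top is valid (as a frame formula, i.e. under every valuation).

This is the axiom for seriality; its first-order frame correspondent is \forall x \exists y Rxy.
G1: ✓.
G2: fails — world 2 has no successor.
G3: ✓.
G4: ✓.
Valid on: G1, G3, G4.

G1, G3, G4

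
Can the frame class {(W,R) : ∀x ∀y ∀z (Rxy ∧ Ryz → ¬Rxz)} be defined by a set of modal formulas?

If a class were modally definable it would be closed under surjective bounded morphisms (Goldblatt–Thomason).
The 7-cycle (worlds 0,1,2,3,4,5,6 with 0→1→2→3→4→5→6→0) is intransitive. Mapping every world to a single reflexive point • is a surjective bounded morphism; the reflexive point is not intransitive (R••∧R•• but R••).
So the class is not modally definable.

No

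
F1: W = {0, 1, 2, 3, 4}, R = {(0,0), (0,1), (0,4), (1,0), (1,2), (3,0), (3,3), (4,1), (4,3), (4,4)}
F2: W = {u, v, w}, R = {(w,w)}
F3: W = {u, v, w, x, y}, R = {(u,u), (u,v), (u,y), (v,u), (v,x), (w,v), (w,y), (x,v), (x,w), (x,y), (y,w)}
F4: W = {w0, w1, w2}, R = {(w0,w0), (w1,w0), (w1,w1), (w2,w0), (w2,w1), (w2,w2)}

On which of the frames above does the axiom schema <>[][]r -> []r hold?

F2

The schema corresponds to a generalized confluence (Geach) condition: forall x forall y forall z ((xRy & xRz) -> exists w (y R^2 w & z = w)).
F1: fails — 1R2, 1R0 but no w with 2R²w and 0=w.
F2: ✓.
F3: fails — uRy, uRu but no t with yR²t and u=t.
F4: fails — w1Rw0, w1Rw1 but no w with w0R²w and w1=w.
Valid on: F2.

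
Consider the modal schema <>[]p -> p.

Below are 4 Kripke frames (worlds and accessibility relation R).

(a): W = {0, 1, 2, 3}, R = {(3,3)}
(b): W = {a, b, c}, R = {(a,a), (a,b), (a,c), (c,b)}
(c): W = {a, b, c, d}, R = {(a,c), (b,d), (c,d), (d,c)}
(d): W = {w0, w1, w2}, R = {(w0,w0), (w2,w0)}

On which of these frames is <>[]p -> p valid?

(a)

Frame correspondent (Sahlqvist): forall x forall y (Rxy -> Ryx) — i.e. symmetry.
(a): holds.
(b): fails — Rac but not Rca.
(c): fails — Rac but not Rca.
(d): fails — Rw2w0 but not Rw0w2.
Valid on: (a).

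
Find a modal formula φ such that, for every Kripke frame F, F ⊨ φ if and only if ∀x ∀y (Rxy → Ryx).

p → □◇p

The condition is symmetry. The B schema p → □◇p defines it.
Suppose p→□◇p is valid. Take Rxy and set V(p)={x}. Then p at x, so □◇p at x, so ◇p at y, so some z with Ryz has p; z=x, i.e. Ryx.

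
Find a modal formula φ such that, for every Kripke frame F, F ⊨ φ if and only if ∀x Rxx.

□p → p

This is reflexivity; the standard corresponding axiom is T: □p → p.
Suppose □p→p is valid. At any x set V(p)={w : Rxw}. Then □p holds at x, so p holds at x, i.e. Rxx.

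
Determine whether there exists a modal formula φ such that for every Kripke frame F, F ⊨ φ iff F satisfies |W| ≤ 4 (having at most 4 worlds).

No — not modally definable

If a class were modally definable it would be closed under disjoint unions (Goldblatt–Thomason).
Any modal formula valid on each of 5 disjoint one-world frames is valid on their disjoint union (validity is preserved under disjoint unions). Each one-world frame has |W|=1≤4, but the union has |W|=5.
So the class is not modally definable.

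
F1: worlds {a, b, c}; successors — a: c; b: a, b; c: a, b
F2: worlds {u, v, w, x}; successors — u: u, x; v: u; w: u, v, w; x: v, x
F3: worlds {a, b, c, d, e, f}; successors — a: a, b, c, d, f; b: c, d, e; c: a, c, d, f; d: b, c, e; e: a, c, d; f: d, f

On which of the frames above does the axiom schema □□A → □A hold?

F2

The schema corresponds to density: ∀x ∀y (Rxy → ∃z (Rxz ∧ Rzy)).
F1: fails — Rac but no z with Raz and Rzc.
F2: satisfies the condition.
F3: fails — Rdb but no z with Rdz and Rzb.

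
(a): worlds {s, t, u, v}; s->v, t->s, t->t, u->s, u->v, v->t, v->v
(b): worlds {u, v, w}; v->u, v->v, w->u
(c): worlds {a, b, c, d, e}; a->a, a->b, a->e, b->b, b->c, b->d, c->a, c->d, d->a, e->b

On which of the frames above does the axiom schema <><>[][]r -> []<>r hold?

(a)

Frame correspondent (Sahlqvist): forall x forall y forall z ((x R^2 y & xRz) -> exists w (y R^2 w & zRw)) — i.e. a generalized confluence (Geach) condition.
(a): ✓.
(b): fails — vR²u, vRu but no t with uR²t and uRt.
(c): fails — cR²e, cRd but no w with eR²w and dRw.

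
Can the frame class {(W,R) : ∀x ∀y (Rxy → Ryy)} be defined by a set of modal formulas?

The condition is shift-reflexivity. A defining modal formula is □(□r → r).

Yes — defined by □(□r → r)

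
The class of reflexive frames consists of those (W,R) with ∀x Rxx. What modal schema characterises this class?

□r → r

A defining formula is □r → r (the T axiom).
Suppose □r→r is valid. At any x set V(r)={w : Rxw}. Then □r holds at x, so r holds at x, i.e. Rxx.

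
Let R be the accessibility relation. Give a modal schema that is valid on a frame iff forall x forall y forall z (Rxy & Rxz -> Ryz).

A defining formula is ◇s → □◇s (the 5 axiom).
Suppose ◇s→□◇s is valid. Take Rxy, Rxz and set V(s)={y}. Then ◇s at x, so □◇s at x, so ◇s at z, so some w with Rzw has s; w=y, i.e. Rzy. By symmetry of the argument, Ryz.

◇s → □◇s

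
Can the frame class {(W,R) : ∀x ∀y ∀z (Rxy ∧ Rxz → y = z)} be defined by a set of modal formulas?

Definable; ◇r → □r defines it

Yes: it is partial functionality, defined by the CD schema ◇r → □r.
Suppose ◇r→□r is valid. Take Rxy, Rxz and set V(r)={y}. Then ◇r at x, so □r at x, so r at z, i.e. z=y.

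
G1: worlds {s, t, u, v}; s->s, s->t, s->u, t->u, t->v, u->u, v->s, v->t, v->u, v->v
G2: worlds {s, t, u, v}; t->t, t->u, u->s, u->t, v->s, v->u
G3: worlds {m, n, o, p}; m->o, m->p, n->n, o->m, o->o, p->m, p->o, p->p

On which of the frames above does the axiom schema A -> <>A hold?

This is the axiom for reflexivity; its first-order frame correspondent is forall x Rxx.
G1: fails — world t does not see itself.
G2: fails — world s does not see itself.
G3: fails — world m does not see itself.

none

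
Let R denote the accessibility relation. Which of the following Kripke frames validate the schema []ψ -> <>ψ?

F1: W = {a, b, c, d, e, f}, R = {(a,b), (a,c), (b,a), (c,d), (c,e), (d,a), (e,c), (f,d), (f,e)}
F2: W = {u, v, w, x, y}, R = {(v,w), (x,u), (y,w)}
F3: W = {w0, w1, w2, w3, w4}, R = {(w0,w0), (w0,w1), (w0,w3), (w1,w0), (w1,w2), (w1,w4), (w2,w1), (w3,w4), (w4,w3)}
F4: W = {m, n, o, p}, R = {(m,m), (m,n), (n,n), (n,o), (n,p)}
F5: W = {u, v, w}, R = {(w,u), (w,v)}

Frame correspondent (Sahlqvist): forall x exists y Rxy — i.e. seriality.
F1: satisfies the condition.
F2: fails — world u has no successor.
F3: satisfies the condition.
F4: fails — world o has no successor.
F5: fails — world u has no successor.

F1, F3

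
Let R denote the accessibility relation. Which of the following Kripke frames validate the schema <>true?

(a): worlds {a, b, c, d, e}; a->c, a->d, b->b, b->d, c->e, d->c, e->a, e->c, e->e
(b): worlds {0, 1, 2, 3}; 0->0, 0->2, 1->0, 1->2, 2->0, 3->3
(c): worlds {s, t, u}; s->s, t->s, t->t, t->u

(a), (b)

Frame correspondent (Sahlqvist): forall x exists y Rxy — i.e. seriality.
(a): ✓.
(b): ✓.
(c): fails — world u has no successor.
Valid on: (a), (b).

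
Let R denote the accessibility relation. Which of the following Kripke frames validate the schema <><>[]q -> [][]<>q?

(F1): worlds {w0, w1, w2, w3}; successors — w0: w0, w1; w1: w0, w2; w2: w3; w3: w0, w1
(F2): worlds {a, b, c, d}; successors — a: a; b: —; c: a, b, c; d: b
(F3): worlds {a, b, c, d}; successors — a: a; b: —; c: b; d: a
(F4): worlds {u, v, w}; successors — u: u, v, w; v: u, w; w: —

(F3)

The schema corresponds to a generalized confluence (Geach) condition: forall x forall y forall z ((x R^2 y & x R^2 z) -> exists w (yRw & zRw)).
(F1): fails — w0R²w0, w0R²w2 but no w with w0Rw and w2Rw.
(F2): fails — cR²a, cR²b but no w with aRw and bRw.
(F3): condition met.
(F4): fails — uR²u, uR²w but no t with uRt and wRt.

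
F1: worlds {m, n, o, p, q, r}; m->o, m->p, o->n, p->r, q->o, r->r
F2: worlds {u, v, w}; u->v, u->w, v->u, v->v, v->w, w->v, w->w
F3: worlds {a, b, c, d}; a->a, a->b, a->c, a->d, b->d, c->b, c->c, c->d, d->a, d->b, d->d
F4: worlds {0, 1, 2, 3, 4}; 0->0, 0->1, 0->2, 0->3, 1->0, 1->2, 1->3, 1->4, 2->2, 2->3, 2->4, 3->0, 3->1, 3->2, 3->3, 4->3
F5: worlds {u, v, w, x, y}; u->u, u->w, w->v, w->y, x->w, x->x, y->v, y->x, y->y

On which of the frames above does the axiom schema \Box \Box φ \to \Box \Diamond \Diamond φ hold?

The schema corresponds to a generalized confluence (Geach) condition: \forall x \forall z (xRz \to \exists w (x R^2 w \wedge z R^2 w)).
F1: fails — mRo but no w with mR²w and oR²w.
F2: ✓.
F3: ✓.
F4: ✓.
F5: fails — wRv but no t with wR²t and vR²t.

F2, F3, F4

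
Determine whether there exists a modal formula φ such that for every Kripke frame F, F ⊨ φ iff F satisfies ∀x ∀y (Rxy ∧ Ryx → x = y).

No — not modally definable

Modal frame validity is preserved under surjective bounded morphisms.
The 4-cycle (worlds s,t,u,v with s→t→u→v→s) is antisymmetric. Sending even-indexed worlds to a and odd-indexed worlds to b is a surjective bounded morphism onto the two-world frame with a↔b, which is not antisymmetric.
Hence antisymmetry is not modally definable.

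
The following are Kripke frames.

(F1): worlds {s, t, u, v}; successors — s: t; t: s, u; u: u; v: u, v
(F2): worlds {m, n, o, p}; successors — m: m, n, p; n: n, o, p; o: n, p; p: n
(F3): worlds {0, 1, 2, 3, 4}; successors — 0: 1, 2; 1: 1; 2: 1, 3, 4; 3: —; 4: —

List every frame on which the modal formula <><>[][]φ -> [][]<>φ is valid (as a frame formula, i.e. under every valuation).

Frame correspondent (Sahlqvist): forall x forall y forall z ((x R^2 y & x R^2 z) -> exists w (y R^2 w & zRw)) — i.e. a generalized confluence (Geach) condition.
(F1): fails — sR²s, sR²s but no w with sR²w and sRw.
(F2): holds.
(F3): fails — 0R²1, 0R²3 but no w with 1R²w and 3Rw.

(F2)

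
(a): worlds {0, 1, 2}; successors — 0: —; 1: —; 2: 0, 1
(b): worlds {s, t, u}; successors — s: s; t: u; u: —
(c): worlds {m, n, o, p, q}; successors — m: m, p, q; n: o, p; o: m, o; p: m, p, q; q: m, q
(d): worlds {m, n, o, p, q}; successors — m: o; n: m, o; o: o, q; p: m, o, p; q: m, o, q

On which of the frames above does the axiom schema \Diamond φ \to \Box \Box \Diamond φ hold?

The schema corresponds to a generalized confluence (Geach) condition: \forall x \forall y \forall z ((xRy \wedge x R^2 z) \to \exists w (y = w \wedge zRw)).
(a): holds.
(b): holds.
(c): fails — mRp, mR²q but no w with p=w and qRw.
(d): fails — nRm, nR²o but no w with m=w and oRw.
Valid on: (a), (b).

(a), (b)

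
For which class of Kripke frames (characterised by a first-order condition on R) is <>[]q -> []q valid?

The Euclidean property

This is frame-equivalent to ◇q → □◇q (substitute ¬q for q and contrapose).
Suppose ◇q→□◇q is valid. Take Rxy, Rxz and set V(q)={y}. Then ◇q at x, so □◇q at x, so ◇q at z, so some w with Rzw has q; w=y, i.e. Rzy. By symmetry of the argument, Ryz.
The converse is a direct semantic check.
Frame condition: forall x forall y forall z (Rxy & Rxz -> Ryz).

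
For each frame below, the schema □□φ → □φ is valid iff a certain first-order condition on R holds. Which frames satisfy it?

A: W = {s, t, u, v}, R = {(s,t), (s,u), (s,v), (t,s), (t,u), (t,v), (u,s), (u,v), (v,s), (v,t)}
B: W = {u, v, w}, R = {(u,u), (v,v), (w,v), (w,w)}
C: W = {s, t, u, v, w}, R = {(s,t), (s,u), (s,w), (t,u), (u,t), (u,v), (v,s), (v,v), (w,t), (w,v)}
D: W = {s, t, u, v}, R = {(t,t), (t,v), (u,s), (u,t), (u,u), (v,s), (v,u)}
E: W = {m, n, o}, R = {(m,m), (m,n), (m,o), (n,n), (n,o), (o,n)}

This is the axiom for density; its first-order frame correspondent is ∀x ∀y (Rxy → ∃z (Rxz ∧ Rzy)).
A: satisfies the condition.
B: satisfies the condition.
C: fails — Rwt but no z with Rwz and Rzt.
D: satisfies the condition.
E: satisfies the condition.

A, B, D, E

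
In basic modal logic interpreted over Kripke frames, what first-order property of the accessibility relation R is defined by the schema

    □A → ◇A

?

Suppose □A→◇A is valid. At any x set V(A)=W. Then □A at x, so ◇A at x, so x has a successor.
Conversely, on a frame with seriality the schema holds at every world under every valuation.
Frame condition: ∀x ∃y Rxy.

seriality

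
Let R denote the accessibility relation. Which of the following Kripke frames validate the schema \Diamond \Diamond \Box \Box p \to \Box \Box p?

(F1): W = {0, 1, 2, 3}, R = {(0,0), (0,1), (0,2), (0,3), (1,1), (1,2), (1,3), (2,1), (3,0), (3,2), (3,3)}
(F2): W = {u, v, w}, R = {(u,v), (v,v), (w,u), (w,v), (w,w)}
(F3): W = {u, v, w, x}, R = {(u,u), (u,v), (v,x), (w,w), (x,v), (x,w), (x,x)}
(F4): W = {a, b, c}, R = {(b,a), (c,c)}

Frame correspondent (Sahlqvist): \forall x \forall y \forall z ((x R^2 y \wedge x R^2 z) \to \exists w (y R^2 w \wedge z = w)) — i.e. a generalized confluence (Geach) condition.
(F1): fails — 0R²2, 0R²0 but no w with 2R²w and 0=w.
(F2): fails — wR²u, wR²u but no t with uR²t and u=t.
(F3): fails — uR²v, uR²u but no t with vR²t and u=t.
(F4): holds.
Valid on: (F4).

(F4)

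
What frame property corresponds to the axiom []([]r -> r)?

Suppose □(□r→r) is valid. Take Rxy and set V(r)={w : Ryw}. Then at y, □r holds; since □(□r→r) at x, □r→r at y, so r at y, i.e. Ryy.
Conversely, any frame satisfying forall x forall y (Rxy -> Ryy) validates the schema.
So the correspondent is shift-reflexivity.

shift-reflexivity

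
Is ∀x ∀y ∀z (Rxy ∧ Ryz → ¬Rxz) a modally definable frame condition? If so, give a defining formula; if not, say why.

Not definable by any modal formula

Any modally definable frame class is closed under surjective bounded morphisms.
The 5-cycle (worlds s,t,u,v,w with s→t→u→v→w→s) is intransitive. Mapping every world to a single reflexive point • is a surjective bounded morphism; the reflexive point is not intransitive (R••∧R•• but R••).
Hence intransitivity is not modally definable.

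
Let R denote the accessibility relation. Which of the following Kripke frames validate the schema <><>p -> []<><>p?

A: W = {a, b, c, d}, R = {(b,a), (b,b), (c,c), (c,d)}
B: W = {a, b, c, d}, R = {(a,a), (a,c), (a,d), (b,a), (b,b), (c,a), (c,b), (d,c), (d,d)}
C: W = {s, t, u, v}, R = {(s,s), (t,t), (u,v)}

B, C

This is the axiom for a generalized confluence (Geach) condition; its first-order frame correspondent is forall x forall y forall z ((x R^2 y & xRz) -> exists w (y = w & z R^2 w)).
A: fails — bR²a, bRa but no w with a=w and aR²w.
B: satisfies the condition.
C: satisfies the condition.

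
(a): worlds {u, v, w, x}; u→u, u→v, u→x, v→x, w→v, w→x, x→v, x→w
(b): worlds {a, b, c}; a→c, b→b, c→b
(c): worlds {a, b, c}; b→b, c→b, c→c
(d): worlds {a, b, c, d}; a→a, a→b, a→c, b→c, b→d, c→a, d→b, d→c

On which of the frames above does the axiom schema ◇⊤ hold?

The schema corresponds to seriality: ∀x ∃y Rxy.
(a): satisfies the condition.
(b): satisfies the condition.
(c): fails — world a has no successor.
(d): satisfies the condition.

(a), (b), (d)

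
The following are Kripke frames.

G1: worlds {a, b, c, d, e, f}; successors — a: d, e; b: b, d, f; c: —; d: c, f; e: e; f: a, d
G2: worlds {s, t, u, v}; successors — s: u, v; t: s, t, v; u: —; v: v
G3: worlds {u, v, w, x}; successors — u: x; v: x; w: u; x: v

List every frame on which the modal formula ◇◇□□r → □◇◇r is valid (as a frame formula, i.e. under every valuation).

This is the axiom for a generalized confluence (Geach) condition; its first-order frame correspondent is ∀x ∀y ∀z ((xR²y ∧ xRz) → ∃w (yR²w ∧ zR²w)).
G1: fails — aR²c, aRd but no w with cR²w and dR²w.
G2: fails — sR²v, sRu but no w with vR²w and uR²w.
G3: fails — uR²v, uRx but no t with vR²t and xR²t.

none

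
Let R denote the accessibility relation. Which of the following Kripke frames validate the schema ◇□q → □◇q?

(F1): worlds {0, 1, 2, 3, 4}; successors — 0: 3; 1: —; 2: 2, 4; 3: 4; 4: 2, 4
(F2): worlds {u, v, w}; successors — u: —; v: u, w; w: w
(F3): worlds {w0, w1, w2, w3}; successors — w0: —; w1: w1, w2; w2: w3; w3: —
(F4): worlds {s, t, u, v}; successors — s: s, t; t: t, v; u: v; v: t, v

(F1), (F4)

Frame correspondent (Sahlqvist): ∀x ∀y ∀z (Rxy ∧ Rxz → ∃w (Ryw ∧ Rzw)) — i.e. convergence.
(F1): holds.
(F2): fails — Rvu and Rvu but u and u have no common successor.
(F3): fails — Rw1w2 and Rw1w1 but w2 and w1 have no common successor.
(F4): holds.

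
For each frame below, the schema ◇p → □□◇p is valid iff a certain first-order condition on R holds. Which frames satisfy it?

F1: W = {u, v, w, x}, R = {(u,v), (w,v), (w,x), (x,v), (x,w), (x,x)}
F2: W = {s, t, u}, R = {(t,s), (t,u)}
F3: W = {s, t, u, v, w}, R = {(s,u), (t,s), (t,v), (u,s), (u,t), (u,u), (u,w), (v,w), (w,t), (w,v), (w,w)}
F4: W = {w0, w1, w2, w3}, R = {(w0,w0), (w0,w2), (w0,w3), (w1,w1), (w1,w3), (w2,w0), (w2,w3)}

F2

The schema corresponds to a generalized confluence (Geach) condition: ∀x ∀y ∀z ((xRy ∧ xR²z) → ∃w (y = w ∧ zRw)).
F1: fails — wRv, wR²v but no t with v=t and vRt.
F2: holds.
F3: fails — sRu, sR²t but no w* with u=w* and tRw*.
F4: fails — w0Rw0, w0R²w3 but no w with w0=w and w3Rw.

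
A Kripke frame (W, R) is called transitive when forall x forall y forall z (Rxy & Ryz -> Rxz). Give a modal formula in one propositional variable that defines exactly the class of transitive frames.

□ψ → □□ψ

A defining formula is □ψ → □□ψ (the 4 axiom).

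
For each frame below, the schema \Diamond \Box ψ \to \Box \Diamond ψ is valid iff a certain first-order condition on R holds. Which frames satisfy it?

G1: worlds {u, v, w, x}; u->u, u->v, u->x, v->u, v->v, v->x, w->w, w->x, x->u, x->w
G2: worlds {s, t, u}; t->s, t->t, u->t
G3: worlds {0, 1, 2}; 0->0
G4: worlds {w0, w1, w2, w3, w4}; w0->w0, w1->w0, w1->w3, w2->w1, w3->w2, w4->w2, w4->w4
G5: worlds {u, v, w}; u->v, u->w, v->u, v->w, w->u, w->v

This is the axiom for convergence; its first-order frame correspondent is \forall x \forall y \forall z (Rxy \wedge Rxz \to \exists w (Ryw \wedge Rzw)).
G1: holds.
G2: fails — Rtt and Rts but t and s have no common successor.
G3: holds.
G4: fails — Rw1w0 and Rw1w3 but w0 and w3 have no common successor.
G5: holds.
Valid on: G1, G3, G5.

G1, G3, G5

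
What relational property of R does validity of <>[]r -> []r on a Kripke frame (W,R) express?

the Euclidean property

This is frame-equivalent to ◇r → □◇r (substitute ¬r for r and contrapose).
Suppose ◇r→□◇r is valid. Take Rxy, Rxz and set V(r)={y}. Then ◇r at x, so □◇r at x, so ◇r at z, so some w with Rzw has r; w=y, i.e. Rzy. By symmetry of the argument, Ryz.
The converse is a direct semantic check.
Frame condition: forall x forall y forall z (Rxy & Rxz -> Ryz).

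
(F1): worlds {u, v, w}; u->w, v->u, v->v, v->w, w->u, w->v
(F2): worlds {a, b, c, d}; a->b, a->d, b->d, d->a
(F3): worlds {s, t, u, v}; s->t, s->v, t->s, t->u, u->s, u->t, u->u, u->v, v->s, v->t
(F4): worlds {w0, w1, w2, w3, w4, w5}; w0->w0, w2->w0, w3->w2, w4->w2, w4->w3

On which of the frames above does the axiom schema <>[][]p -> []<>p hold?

(F3)

This is the axiom for a generalized confluence (Geach) condition; its first-order frame correspondent is forall x forall y forall z ((xRy & xRz) -> exists w (y R^2 w & zRw)).
(F1): fails — vRu, vRu but no t with uR²t and uRt.
(F2): fails — aRb, aRb but no w with bR²w and bRw.
(F3): satisfies the condition.
(F4): fails — w4Rw2, w4Rw3 but no w with w2R²w and w3Rw.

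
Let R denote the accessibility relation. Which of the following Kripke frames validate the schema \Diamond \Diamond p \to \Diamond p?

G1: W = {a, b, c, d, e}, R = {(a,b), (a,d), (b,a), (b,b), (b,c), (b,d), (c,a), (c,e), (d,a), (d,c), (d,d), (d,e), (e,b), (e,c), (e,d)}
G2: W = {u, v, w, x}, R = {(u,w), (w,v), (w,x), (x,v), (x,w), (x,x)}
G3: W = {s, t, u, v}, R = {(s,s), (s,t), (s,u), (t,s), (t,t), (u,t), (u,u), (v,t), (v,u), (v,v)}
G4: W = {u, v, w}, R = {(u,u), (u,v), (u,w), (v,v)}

This is the axiom for transitivity; its first-order frame correspondent is \forall x \forall y \forall z (Rxy \wedge Ryz \to Rxz).
G1: fails — Rbc and Rce but not Rbe.
G2: fails — Ruw and Rwx but not Rux.
G3: fails — Rut and Rts but not Rus.
G4: satisfies the condition.
Valid on: G4.

G4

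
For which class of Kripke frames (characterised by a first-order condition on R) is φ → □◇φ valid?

Suppose φ→□◇φ is valid. Take Rxy and set V(φ)={x}. Then φ at x, so □◇φ at x, so ◇φ at y, so some z with Ryz has φ; z=x, i.e. Ryx.

Symmetry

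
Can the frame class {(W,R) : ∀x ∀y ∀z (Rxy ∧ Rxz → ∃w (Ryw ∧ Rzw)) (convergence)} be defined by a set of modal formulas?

This is a Sahlqvist condition; the .2 axiom ◇□r → □◇r defines it.
Suppose ◇□r→□◇r is valid. Take Rxy, Rxz and set V(r)={w : Ryw}. Then □r at y so ◇□r at x, so □◇r at x, so ◇r at z, giving w with Rzw and Ryw.

Yes, by ◇□r → □◇r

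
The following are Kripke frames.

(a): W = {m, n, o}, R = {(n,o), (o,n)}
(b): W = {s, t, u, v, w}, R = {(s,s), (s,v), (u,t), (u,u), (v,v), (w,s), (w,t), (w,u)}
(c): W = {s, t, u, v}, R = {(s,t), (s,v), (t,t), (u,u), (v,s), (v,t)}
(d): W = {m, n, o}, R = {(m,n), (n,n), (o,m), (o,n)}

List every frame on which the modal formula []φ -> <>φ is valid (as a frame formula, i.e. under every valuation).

(c), (d)

The schema corresponds to seriality: forall x exists y Rxy.
(a): fails — world m has no successor.
(b): fails — world t has no successor.
(c): ✓.
(d): ✓.
Valid on: (c), (d).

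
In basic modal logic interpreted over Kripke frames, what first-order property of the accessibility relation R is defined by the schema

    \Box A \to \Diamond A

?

Suppose □A→◇A is valid. At any x set V(A)=W. Then □A at x, so ◇A at x, so x has a successor.
Conversely, on a frame with seriality the schema holds at every world under every valuation.
So the correspondent is seriality.

seriality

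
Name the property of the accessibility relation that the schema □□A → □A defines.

This is the C4 axiom.
Its frame correspondent is density — ∀x ∀y (Rxy → ∃z (Rxz ∧ Rzy)).

density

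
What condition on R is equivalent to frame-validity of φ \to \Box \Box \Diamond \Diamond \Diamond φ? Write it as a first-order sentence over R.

\forall x \forall z (x R^2 z \to \exists w (x = w \wedge z R^3 w))

This is a Sahlqvist (Geach-type) schema ◇^0□^0φ → □^2◇^3φ.
Minimal-valuation argument: fix x; take any y with xR^0y and any z with xR^2z. Set V(φ) to the set of worlds R-reachable from y in exactly 0 steps. Then □^0φ holds at y, so the antecedent holds at x; validity forces ◇^3φ at z, giving a w with zR^3w and yR^0w.
First-order correspondent: \forall x \forall z (x R^2 z \to \exists w (x = w \wedge z R^3 w)).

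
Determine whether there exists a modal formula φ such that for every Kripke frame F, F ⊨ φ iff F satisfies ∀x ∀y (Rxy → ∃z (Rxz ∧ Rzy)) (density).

Yes: it is density, defined by the C4 schema □□p → □p.
Suppose □□p→□p is valid. Take Rxy and set V(p)={w : xR²w}. Then □□p at x, so □p at x, so p at y, i.e. ∃z(Rxz∧Rzy).

Yes — defined by □□p → □p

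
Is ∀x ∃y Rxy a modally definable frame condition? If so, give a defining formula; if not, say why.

The condition is seriality. A defining modal formula is □r → ◇r.
Suppose □r→◇r is valid. At any x set V(r)=W. Then □r at x, so ◇r at x, so x has a successor.

Definable; □r → ◇r defines it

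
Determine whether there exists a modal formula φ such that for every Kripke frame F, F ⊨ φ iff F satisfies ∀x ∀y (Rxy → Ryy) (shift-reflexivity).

The condition is shift-reflexivity. A defining modal formula is □(□q → q).
Suppose □(□q→q) is valid. Take Rxy and set V(q)={w : Ryw}. Then at y, □q holds; since □(□q→q) at x, □q→q at y, so q at y, i.e. Ryy.

Yes — defined by □(□q → q)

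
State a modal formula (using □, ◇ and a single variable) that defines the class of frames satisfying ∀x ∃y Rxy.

□q → ◇q

The condition is seriality. The D schema □q → ◇q defines it.
Suppose □q→◇q is valid. At any x set V(q)=W. Then □q at x, so ◇q at x, so x has a successor.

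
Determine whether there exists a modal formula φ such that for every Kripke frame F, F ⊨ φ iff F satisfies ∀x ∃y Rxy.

The condition is seriality. A defining modal formula is □p → ◇p.
Suppose □p→◇p is valid. At any x set V(p)=W. Then □p at x, so ◇p at x, so x has a successor.

Definable; □p → ◇p defines it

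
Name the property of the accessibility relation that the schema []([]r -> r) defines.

shift-reflexivity

Suppose □(□r→r) is valid. Take Rxy and set V(r)={w : Ryw}. Then at y, □r holds; since □(□r→r) at x, □r→r at y, so r at y, i.e. Ryy.
The converse is a direct semantic check.
So the correspondent is shift-reflexivity.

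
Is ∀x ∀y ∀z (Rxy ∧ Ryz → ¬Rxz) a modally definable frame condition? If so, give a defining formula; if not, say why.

Not modally definable

Any modally definable frame class is closed under surjective bounded morphisms.
The 3-cycle (worlds s,t,u with s→t→u→s) is intransitive. Mapping every world to a single reflexive point • is a surjective bounded morphism; the reflexive point is not intransitive (R••∧R•• but R••).
So the class is not modally definable.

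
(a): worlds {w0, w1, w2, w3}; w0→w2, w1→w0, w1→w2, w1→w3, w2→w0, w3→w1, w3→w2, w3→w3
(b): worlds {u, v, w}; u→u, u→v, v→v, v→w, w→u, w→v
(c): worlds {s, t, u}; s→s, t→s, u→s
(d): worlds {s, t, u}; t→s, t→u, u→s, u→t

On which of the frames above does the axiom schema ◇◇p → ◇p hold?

This is the axiom for transitivity; its first-order frame correspondent is ∀x ∀y ∀z (Rxy ∧ Ryz → Rxz).
(a): fails — Rw3w1 and Rw1w0 but not Rw3w0.
(b): fails — Ruv and Rvw but not Ruw.
(c): holds.
(d): fails — Rtu and Rut but not Rtt.

(c)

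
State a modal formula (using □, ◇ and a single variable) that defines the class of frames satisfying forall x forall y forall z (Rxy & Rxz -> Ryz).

◇ψ → □◇ψ

The condition is the Euclidean property. The 5 schema ◇ψ → □◇ψ defines it.
Suppose ◇ψ→□◇ψ is valid. Take Rxy, Rxz and set V(ψ)={y}. Then ◇ψ at x, so □◇ψ at x, so ◇ψ at z, so some w with Rzw has ψ; w=y, i.e. Rzy. By symmetry of the argument, Ryz.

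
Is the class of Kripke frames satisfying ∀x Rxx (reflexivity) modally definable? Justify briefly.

Yes, by □p → p

Yes: it is reflexivity, defined by the T schema □p → p.
Suppose □p→p is valid. At any x set V(p)={w : Rxw}. Then □p holds at x, so p holds at x, i.e. Rxx.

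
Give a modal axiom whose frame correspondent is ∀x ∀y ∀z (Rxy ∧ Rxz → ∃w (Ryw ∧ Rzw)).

◇□p → □◇p

A defining formula is ◇□p → □◇p (the .2 axiom).
Suppose ◇□p→□◇p is valid. Take Rxy, Rxz and set V(p)={w : Ryw}. Then □p at y so ◇□p at x, so □◇p at x, so ◇p at z, giving w with Rzw and Ryw.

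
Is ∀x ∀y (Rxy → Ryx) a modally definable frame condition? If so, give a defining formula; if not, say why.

Yes — defined by r → □◇r

Yes: it is symmetry, defined by the B schema r → □◇r.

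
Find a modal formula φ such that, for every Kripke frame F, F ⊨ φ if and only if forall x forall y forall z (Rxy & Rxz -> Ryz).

◇ψ → □◇ψ

A defining formula is ◇ψ → □◇ψ (the 5 axiom).
Suppose ◇ψ→□◇ψ is valid. Take Rxy, Rxz and set V(ψ)={y}. Then ◇ψ at x, so □◇ψ at x, so ◇ψ at z, so some w with Rzw has ψ; w=y, i.e. Rzy. By symmetry of the argument, Ryz.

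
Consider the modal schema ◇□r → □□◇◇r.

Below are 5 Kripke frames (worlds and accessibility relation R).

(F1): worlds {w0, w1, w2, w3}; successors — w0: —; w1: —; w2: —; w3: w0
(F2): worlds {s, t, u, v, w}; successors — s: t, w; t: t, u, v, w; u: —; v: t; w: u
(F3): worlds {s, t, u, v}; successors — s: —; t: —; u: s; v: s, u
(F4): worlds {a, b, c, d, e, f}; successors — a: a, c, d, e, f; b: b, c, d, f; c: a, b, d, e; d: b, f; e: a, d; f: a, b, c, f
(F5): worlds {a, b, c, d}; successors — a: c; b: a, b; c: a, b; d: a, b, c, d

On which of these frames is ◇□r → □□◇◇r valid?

This is the axiom for a generalized confluence (Geach) condition; its first-order frame correspondent is ∀x ∀y ∀z ((xRy ∧ xR²z) → ∃w (yRw ∧ zR²w)).
(F1): ✓.
(F2): fails — sRt, sR²u but no w* with tRw* and uR²w*.
(F3): fails — vRs, vR²s but no w with sRw and sR²w.
(F4): ✓.
(F5): fails — bRa, bR²a but no w with aRw and aR²w.

(F1), (F4)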